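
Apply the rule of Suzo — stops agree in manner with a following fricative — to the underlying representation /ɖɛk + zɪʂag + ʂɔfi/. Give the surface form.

[ɖɛxzɪʂaɣʂɔfi]

The rule targets /k/ (voiceless velar stop), which sits before the trigger /z/ (fricative).
A voiceless velar fricative is [x], so the surface segment is [x].
At the second juncture, /g/ likewise becomes [ɣ] adjacent to /ʂ/.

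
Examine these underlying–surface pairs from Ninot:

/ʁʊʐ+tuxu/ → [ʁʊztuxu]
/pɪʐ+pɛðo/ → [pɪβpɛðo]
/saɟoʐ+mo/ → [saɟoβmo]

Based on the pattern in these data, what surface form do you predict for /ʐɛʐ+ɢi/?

The data show regressive place assimilation: /ʐ/ → [z] before /t/; /ʐ/ → [β] before /p/; /ʐ/ → [β] before /m/. In each pair only place changes, matching the following consonant, while manner and voice stay constant.
/ʐ/ is a voiced retroflex fricative. The following trigger /ɢ/ is uvular, so /ʐ/ must become uvular as well.
The voiced uvular fricative is [ʁ], so /ʐ/ → [ʁ].

[ʐɛʁɢi]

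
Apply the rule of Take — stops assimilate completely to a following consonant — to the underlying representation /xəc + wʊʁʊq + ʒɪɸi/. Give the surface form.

/c/ is the segment targeted by the rule; it sits immediately before /w/, so it assimilates completely and surfaces as [w].
At the second juncture, /q/ likewise becomes [ʒ] adjacent to /ʒ/.

[xəwwʊʁʊʒʒɪɸi]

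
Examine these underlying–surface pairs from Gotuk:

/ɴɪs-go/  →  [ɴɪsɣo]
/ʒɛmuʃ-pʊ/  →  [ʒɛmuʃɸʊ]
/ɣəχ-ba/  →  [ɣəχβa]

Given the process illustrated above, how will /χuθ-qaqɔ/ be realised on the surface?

[χuθχaqɔ]

The data show progressive manner assimilation: /g/ → [ɣ] after /s/; /p/ → [ɸ] after /ʃ/; /b/ → [β] after /χ/. In each pair only manner changes, matching the preceding consonant, while place and voice stay constant.
The rule targets /q/ (voiceless uvular stop), which sits after the trigger /θ/ (fricative).
The voiceless uvular fricative is [χ], so /q/ → [χ].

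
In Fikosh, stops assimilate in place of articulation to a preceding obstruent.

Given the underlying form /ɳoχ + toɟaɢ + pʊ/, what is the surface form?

[ɳoχqoɟaɢqʊ]

/t/ is a voiceless alveolar stop. The preceding trigger /χ/ is uvular, so /t/ must become uvular as well.
Changing only its place to uvular gives [q] — the voiceless uvular stop.
At the second juncture, /p/ likewise becomes [q] adjacent to /ɢ/.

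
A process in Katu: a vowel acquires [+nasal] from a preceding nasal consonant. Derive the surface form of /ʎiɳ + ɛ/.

[ʎiɳɛ̃]

The vowel /ɛ/ is adjacent to the preceding nasal /ɳ/, so it acquires [+nasal] and surfaces as [ɛ̃].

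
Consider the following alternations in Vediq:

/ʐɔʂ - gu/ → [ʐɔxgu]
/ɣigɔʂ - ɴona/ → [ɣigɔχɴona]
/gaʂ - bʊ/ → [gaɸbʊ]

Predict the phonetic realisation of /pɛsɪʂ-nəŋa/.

The data show regressive place assimilation: /ʂ/ → [x] before /g/; /ʂ/ → [χ] before /ɴ/; /ʂ/ → [ɸ] before /b/. In each pair only place changes, matching the following consonant, while manner and voice stay constant.
The rule targets /ʂ/ (voiceless retroflex fricative), which sits before the trigger /n/ (alveolar).
Changing only its place to alveolar gives [s] — the voiceless alveolar fricative.

[pɛsɪsnəŋa]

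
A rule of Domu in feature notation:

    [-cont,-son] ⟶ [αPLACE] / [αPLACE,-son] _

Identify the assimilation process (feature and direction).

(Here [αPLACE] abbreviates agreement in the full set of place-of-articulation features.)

progressive place assimilation

The shared variable α links the value of the place features (abbreviated [PLACE]) on the target to the same value on the neighbouring segment, so place is the feature that assimilates.
The conditioning segment sits to the left of the focus bar, meaning the trigger precedes the segment that changes — progressive assimilation.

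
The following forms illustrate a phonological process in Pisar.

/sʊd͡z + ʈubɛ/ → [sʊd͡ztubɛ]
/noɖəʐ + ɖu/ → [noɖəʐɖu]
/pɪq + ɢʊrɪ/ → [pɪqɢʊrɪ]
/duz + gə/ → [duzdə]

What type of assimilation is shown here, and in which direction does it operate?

The segment that alternates is /ʈ/, which surfaces as [t] when adjacent to /d͡z/.
/ʈ/ is retroflex while /d͡z/ is alveolar; the output [t] is alveolar, matching the trigger — so the feature that spreads is place.
Manner and voice are unchanged, so the assimilation is partial, not total.
The other alternating form patterns the same way: /g/ → [d] after /z/ (velar → alveolar, matching alveolar) — only place changes, and always toward the preceding segment.
Nothing changes in [noɖəʐɖu], [pɪqɢʊrɪ]: there the adjacent consonants already agree in place (/ɖ/ and /ʐ/ are both retroflex; /ɢ/ and /q/ are both uvular), so these forms are consistent with the same rule.
The trigger is the preceding segment, so the direction is progressive (perseverative).

progressive place assimilation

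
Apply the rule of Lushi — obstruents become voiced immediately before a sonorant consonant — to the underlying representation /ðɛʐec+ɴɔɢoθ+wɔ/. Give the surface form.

/c/ is a voiceless palatal stop. The following trigger /ɴ/ is voiced, so /c/ must become voiced as well.
Changing only its voicing to voiced gives [ɟ] — the voiced palatal stop.
At the second juncture, /θ/ likewise becomes [ð] adjacent to /w/.

[ðɛʐeɟɴɔɢoðwɔ]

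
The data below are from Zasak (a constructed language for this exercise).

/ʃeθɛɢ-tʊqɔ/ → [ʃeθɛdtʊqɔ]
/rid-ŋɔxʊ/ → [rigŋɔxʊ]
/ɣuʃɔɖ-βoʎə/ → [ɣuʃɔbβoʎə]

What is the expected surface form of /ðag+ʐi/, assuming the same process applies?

The data show regressive place assimilation: /ɢ/ → [d] before /t/; /d/ → [g] before /ŋ/; /ɖ/ → [b] before /β/. In each pair only place changes, matching the following consonant, while manner and voice stay constant.
/g/ is a voiced velar stop. The following trigger /ʐ/ is retroflex, so /g/ must become retroflex as well.
Changing only its place to retroflex gives [ɖ] — the voiced retroflex stop.

[ðaɖʐi]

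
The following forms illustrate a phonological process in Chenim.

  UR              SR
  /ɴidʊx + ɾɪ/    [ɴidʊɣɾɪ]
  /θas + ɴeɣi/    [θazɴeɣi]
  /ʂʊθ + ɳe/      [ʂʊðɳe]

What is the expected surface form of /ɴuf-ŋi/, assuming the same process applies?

The data show regressive voicing assimilation: /x/ → [ɣ] before /ɾ/; /s/ → [z] before /ɴ/; /θ/ → [ð] before /ɳ/. In each pair only voicing changes, matching the following consonant, while place and manner stay constant.
/f/ is a voiceless labiodental fricative. The following trigger /ŋ/ is voiced, so /f/ must become voiced as well.
Changing only its voicing to voiced gives [v] — the voiced labiodental fricative.

[ɴuvŋi]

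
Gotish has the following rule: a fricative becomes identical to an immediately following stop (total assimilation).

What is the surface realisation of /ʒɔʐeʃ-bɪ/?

[ʒɔʐebbɪ]

/ʃ/ is the segment targeted by the rule; it sits immediately before /b/, so it assimilates completely and surfaces as [b].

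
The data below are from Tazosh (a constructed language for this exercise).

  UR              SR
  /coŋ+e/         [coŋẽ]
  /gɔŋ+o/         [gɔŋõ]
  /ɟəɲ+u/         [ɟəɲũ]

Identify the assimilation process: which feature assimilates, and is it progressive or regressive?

The vowel /e/ surfaces as nasalised [ẽ] next to the preceding nasal /ŋ/ — it has acquired the [+nasal] feature of its neighbour.
The other forms show the same pattern: /o/ → [õ] after /ŋ/; /u/ → [ũ] after /ɲ/ — each time a vowel is nasalised next to a preceding nasal.
Because the conditioning nasal is to the left of the vowel that changes, the process is progressive (perseverative).

progressive nasality assimilation (vowel nasalisation)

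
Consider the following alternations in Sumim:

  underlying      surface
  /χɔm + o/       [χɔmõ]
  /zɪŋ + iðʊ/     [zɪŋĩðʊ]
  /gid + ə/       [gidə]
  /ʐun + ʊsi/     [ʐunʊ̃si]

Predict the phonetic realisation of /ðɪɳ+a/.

The data show progressive nasality assimilation (vowel nasalisation): /o/ → [õ] after /m/; /i/ → [ĩ] after /ŋ/; /ʊ/ → [ʊ̃] after /n/ — a vowel is nasalised by an immediately preceding nasal consonant.
No change occurs in [gidə] because the vowel at the boundary is adjacent to an oral consonant, not a nasal (/ə/ next to /d/).
/a/ sits next to the nasal /ɳ/ and is therefore nasalised to [ã].

[ðɪɳã]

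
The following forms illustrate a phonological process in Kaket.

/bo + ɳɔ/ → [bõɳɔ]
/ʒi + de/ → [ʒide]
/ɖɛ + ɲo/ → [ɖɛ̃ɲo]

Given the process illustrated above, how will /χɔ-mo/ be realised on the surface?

[χɔ̃mo]

The data show regressive nasality assimilation (vowel nasalisation): /o/ → [õ] before /ɳ/; /ɛ/ → [ɛ̃] before /ɲ/ — a vowel is nasalised by an immediately following nasal consonant.
No change occurs in [ʒide] because the vowel at the boundary is adjacent to an oral consonant, not a nasal (/i/ next to /d/).
/ɔ/ sits next to the nasal /m/ and is therefore nasalised to [ɔ̃].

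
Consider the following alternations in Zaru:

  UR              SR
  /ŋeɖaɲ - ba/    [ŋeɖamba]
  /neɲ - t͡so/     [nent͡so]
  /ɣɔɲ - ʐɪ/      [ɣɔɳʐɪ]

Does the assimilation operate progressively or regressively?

regressive

The segment that alternates is /ɲ/, which surfaces as [m] when adjacent to /b/.
The change palatal → bilabial matches the place of the following /b/, identifying this as place assimilation.
The other alternating forms pattern the same way: /ɲ/ → [n] before /t͡s/ (palatal → alveolar, matching alveolar); /ɲ/ → [ɳ] before /ʐ/ (palatal → retroflex, matching retroflex) — only place changes, and always toward the following segment.
The trigger is the following segment, so the direction is regressive (anticipatory).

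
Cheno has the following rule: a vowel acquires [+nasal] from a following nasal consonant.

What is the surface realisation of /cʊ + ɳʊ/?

The vowel /ʊ/ is adjacent to the following nasal /ɳ/, so it acquires [+nasal] and surfaces as [ʊ̃].

[cʊ̃ɳʊ]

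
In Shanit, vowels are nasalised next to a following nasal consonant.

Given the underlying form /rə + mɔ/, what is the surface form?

The vowel /ə/ is adjacent to the following nasal /m/, so it acquires [+nasal] and surfaces as [ə̃].

[rə̃mɔ]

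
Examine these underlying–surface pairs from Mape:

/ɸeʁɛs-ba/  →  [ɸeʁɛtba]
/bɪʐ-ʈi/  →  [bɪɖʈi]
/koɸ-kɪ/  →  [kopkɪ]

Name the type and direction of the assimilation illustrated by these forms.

regressive manner assimilation

Underlying /s/ is realised as [t] next to /b/; /b/ itself does not change.
The change fricative → stop matches the manner of the following /b/, identifying this as manner assimilation.
Place and voice are unchanged, so the assimilation is partial, not total.
Checking the remaining alternations: /ʐ/ → [ɖ] before /ʈ/ (fricative → stop, matching a stop); /ɸ/ → [p] before /k/ (fricative → stop, matching a stop) — only manner changes, and always toward the following segment.
Since the segment that changes precedes the conditioning segment, the assimilation is regressive.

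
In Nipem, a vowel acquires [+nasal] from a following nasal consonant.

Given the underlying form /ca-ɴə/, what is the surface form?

/a/ sits next to the nasal /ɴ/ and is therefore nasalised to [ã].

[cãɴə]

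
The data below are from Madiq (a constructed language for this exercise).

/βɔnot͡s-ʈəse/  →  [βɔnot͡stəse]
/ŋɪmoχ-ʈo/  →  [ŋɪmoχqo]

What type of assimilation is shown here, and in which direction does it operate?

Comparing underlying and surface forms, /ʈ/ → [t] is the alternation; the neighbouring /t͡s/ is constant.
/ʈ/ is retroflex while /t͡s/ is alveolar; the output [t] is alveolar, matching the trigger — so the feature that spreads is place.
Manner and voice are unchanged, so the assimilation is partial, not total.
The other alternating form patterns the same way: /ʈ/ → [q] after /χ/ (retroflex → uvular, matching uvular) — only place changes, and always toward the preceding segment.
Since the segment that changes follows the conditioning segment, the assimilation is progressive.

progressive place assimilation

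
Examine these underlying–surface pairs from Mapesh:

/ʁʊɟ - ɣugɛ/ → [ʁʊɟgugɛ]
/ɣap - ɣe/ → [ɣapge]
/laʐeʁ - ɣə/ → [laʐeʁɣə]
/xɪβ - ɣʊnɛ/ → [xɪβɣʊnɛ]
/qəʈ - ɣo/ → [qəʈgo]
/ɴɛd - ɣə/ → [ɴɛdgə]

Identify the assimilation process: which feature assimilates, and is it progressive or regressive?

progressive manner assimilation

The segment that alternates is /ɣ/, which surfaces as [g] when adjacent to /ɟ/.
/ɣ/ is a fricative while /ɟ/ is a stop; the output [g] is a stop, matching the trigger — so the feature that spreads is manner.
Place and voice are unchanged, so the assimilation is partial, not total.
Checking the remaining alternations: /ɣ/ → [g] after /p/ (fricative → stop, matching a stop); /ɣ/ → [g] after /ʈ/ (fricative → stop, matching a stop); /ɣ/ → [g] after /d/ (fricative → stop, matching a stop) — only manner changes, and always toward the preceding segment.
Nothing changes in [laʐeʁɣə], [xɪβɣʊnɛ]: there the adjacent consonants already agree in manner (/ɣ/ and /ʁ/ are both fricatives; /ɣ/ and /β/ are both fricatives), so these forms are consistent with the same rule.
Since the segment that changes follows the conditioning segment, the assimilation is progressive.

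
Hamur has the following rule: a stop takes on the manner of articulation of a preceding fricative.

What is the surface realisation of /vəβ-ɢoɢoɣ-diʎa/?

/ɢ/ is a voiced uvular stop. The preceding trigger /β/ is a fricative, so /ɢ/ must become a fricative as well.
The voiced uvular fricative is [ʁ], so /ɢ/ → [ʁ].
The same rule applies at the second boundary: /d/ → [z] next to /ɣ/.

[vəβʁoɢoɣziʎa]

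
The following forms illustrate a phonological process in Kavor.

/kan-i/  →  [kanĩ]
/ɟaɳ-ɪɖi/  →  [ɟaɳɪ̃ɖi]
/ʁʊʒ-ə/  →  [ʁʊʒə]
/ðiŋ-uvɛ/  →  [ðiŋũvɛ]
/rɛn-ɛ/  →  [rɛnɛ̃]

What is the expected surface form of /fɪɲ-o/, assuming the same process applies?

[fɪɲõ]

The data show progressive nasality assimilation (vowel nasalisation): /i/ → [ĩ] after /n/; /ɪ/ → [ɪ̃] after /ɳ/; /u/ → [ũ] after /ŋ/; /ɛ/ → [ɛ̃] after /n/ — a vowel is nasalised by an immediately preceding nasal consonant.
No change occurs in [ʁʊʒə] because the vowel at the boundary is adjacent to an oral consonant, not a nasal (/ə/ next to /ʒ/).
/o/ sits next to the nasal /ɲ/ and is therefore nasalised to [õ].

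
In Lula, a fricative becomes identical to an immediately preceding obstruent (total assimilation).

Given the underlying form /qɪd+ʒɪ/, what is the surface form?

/ʒ/ is the segment targeted by the rule; it sits immediately after /d/, so it assimilates completely and surfaces as [d].

[qɪddɪ]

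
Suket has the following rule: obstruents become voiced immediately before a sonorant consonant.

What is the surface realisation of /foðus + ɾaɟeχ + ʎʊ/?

[foðuzɾaɟeʁʎʊ]

The rule targets /s/ (voiceless alveolar fricative), which sits before the trigger /ɾ/ (voiced).
The voiced alveolar fricative is [z], so /s/ → [z].
The same rule applies at the second boundary: /χ/ → [ʁ] next to /ʎ/.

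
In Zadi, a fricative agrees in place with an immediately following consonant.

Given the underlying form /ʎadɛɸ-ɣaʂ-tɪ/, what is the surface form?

The rule targets /ɸ/ (voiceless bilabial fricative), which sits before the trigger /ɣ/ (velar).
A voiceless velar fricative is [x], so the surface segment is [x].
The same rule applies at the second boundary: /ʂ/ → [s] next to /t/.

[ʎadɛxɣastɪ]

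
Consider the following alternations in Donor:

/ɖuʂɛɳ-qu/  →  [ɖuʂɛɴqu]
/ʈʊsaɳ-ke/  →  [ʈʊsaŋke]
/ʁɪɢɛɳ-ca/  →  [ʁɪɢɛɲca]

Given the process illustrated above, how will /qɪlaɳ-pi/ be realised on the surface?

The data show regressive place assimilation: /ɳ/ → [ɴ] before /q/; /ɳ/ → [ŋ] before /k/; /ɳ/ → [ɲ] before /c/. In each pair only place changes, matching the following consonant, while manner and voice stay constant.
The rule targets /ɳ/ (voiced retroflex nasal), which sits before the trigger /p/ (bilabial).
Changing only its place to bilabial gives [m] — the voiced bilabial nasal.

[qɪlampi]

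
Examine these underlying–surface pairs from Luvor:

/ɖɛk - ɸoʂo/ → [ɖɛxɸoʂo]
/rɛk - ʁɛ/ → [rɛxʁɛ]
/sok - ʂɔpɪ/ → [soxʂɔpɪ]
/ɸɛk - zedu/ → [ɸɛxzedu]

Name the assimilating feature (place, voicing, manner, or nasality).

manner

Underlying /k/ is realised as [x] next to /ɸ/; /ɸ/ itself does not change.
/k/ is a stop while /ɸ/ is a fricative; the output [x] is a fricative, matching the trigger — so the feature that spreads is manner.
The same holds elsewhere in the data: /k/ → [x] before /ʁ/ (stop → fricative, matching a fricative); /k/ → [x] before /ʂ/ (stop → fricative, matching a fricative); /k/ → [x] before /z/ (stop → fricative, matching a fricative) — only manner changes, and always toward the following segment.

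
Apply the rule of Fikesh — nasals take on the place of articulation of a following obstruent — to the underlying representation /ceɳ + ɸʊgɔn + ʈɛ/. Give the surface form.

[cemɸʊgɔɳʈɛ]

/ɳ/ is a voiced retroflex nasal. The following trigger /ɸ/ is bilabial, so /ɳ/ must become bilabial as well.
Changing only its place to bilabial gives [m] — the voiced bilabial nasal.
The same rule applies at the second boundary: /n/ → [ɳ] next to /ʈ/.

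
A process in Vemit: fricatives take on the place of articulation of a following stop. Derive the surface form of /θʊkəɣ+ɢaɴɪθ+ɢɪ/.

[θʊkəʁɢaɴɪχɢɪ]

The rule targets /ɣ/ (voiced velar fricative), which sits before the trigger /ɢ/ (uvular).
Changing only its place to uvular gives [ʁ] — the voiced uvular fricative.
At the second juncture, /θ/ likewise becomes [χ] adjacent to /ɢ/.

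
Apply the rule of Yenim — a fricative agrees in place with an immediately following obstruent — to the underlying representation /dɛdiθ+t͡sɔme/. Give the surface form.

[dɛdist͡sɔme]

The rule targets /θ/ (voiceless dental fricative), which sits before the trigger /t͡s/ (alveolar).
A voiceless alveolar fricative is [s], so the surface segment is [s].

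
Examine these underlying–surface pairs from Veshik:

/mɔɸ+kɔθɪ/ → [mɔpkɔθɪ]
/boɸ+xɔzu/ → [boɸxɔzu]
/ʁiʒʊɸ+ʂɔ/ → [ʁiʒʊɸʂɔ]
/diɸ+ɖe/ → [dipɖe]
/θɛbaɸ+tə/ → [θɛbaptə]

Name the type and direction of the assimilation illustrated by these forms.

regressive manner assimilation

The segment that alternates is /ɸ/, which surfaces as [p] when adjacent to /k/.
The change fricative → stop matches the manner of the following /k/, identifying this as manner assimilation.
Place and voice are unchanged, so the assimilation is partial, not total.
The same holds elsewhere in the data: /ɸ/ → [p] before /ɖ/ (fricative → stop, matching a stop); /ɸ/ → [p] before /t/ (fricative → stop, matching a stop) — only manner changes, and always toward the following segment.
No alternation appears in [boɸxɔzu], [ʁiʒʊɸʂɔ]: there the adjacent consonants already agree in manner (/ɸ/ and /x/ are both fricatives; /ɸ/ and /ʂ/ are both fricatives), so these forms are consistent with the same rule.
The trigger is the following segment, so the direction is regressive (anticipatory).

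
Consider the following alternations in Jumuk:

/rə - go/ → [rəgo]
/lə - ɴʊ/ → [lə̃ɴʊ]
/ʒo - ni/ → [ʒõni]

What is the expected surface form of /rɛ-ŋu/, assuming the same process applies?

[rɛ̃ŋu]

The data show regressive nasality assimilation (vowel nasalisation): /ə/ → [ə̃] before /ɴ/; /o/ → [õ] before /n/ — a vowel is nasalised by an immediately following nasal consonant.
No change occurs in [rəgo] because the vowel at the boundary is adjacent to an oral consonant, not a nasal (/ə/ next to /g/).
The vowel /ɛ/ is adjacent to the following nasal /ŋ/, so it acquires [+nasal] and surfaces as [ɛ̃].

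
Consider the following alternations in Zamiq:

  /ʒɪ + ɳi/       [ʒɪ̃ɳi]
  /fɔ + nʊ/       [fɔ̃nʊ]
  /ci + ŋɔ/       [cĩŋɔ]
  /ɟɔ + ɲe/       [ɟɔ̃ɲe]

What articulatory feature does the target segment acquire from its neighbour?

nasality

The vowel /ɪ/ surfaces as nasalised [ɪ̃] next to the following nasal /ɳ/ — it has acquired the [+nasal] feature of its neighbour.
Likewise in the remaining data: /ɔ/ → [ɔ̃] before /n/; /i/ → [ĩ] before /ŋ/; /ɔ/ → [ɔ̃] before /ɲ/ — each time a vowel is nasalised next to a following nasal.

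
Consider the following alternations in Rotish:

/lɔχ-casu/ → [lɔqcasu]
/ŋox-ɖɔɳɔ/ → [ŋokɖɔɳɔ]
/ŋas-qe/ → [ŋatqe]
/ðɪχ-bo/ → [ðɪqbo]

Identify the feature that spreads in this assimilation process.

manner

Underlying /χ/ is realised as [q] next to /c/; /c/ itself does not change.
The change fricative → stop matches the manner of the following /c/, identifying this as manner assimilation.
Checking the remaining alternations: /x/ → [k] before /ɖ/ (fricative → stop, matching a stop); /s/ → [t] before /q/ (fricative → stop, matching a stop); /χ/ → [q] before /b/ (fricative → stop, matching a stop) — only manner changes, and always toward the following segment.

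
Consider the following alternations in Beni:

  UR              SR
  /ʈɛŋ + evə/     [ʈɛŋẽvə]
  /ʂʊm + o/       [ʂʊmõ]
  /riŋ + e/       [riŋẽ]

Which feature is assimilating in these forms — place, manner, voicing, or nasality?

The vowel /e/ surfaces as nasalised [ẽ] next to the preceding nasal /ŋ/ — it has acquired the [+nasal] feature of its neighbour.
Likewise in the remaining data: /o/ → [õ] after /m/ — each time a vowel is nasalised next to a preceding nasal.

nasality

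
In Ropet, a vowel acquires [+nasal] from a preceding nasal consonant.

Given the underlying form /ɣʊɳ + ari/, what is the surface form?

The vowel /a/ is adjacent to the preceding nasal /ɳ/, so it acquires [+nasal] and surfaces as [ã].

[ɣʊɳãri]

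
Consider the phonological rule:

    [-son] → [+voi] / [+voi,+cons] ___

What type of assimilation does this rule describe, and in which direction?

The target ([-son], obstruents) acquires [+voi] next to a voiced consonant ([+voi,+cons]) — it takes on the voicing of its neighbour, so the feature that spreads is voicing.
The conditioning segment sits to the left of the focus bar, meaning the trigger precedes the segment that changes — progressive assimilation.

progressive voicing assimilation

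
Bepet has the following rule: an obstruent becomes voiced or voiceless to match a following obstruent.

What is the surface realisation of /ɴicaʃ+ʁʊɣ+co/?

[ɴicaʒʁʊxco]

/ʃ/ is a voiceless postalveolar fricative. The following trigger /ʁ/ is voiced, so /ʃ/ must become voiced as well.
A voiced postalveolar fricative is [ʒ], so the surface segment is [ʒ].
The same rule applies at the second boundary: /ɣ/ → [x] next to /c/.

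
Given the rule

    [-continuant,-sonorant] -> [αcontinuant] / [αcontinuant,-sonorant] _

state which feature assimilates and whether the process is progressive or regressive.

The shared variable α links the value of [continuant] on the target to that of the neighbouring obstruent. [continuant] distinguishes stops from fricatives — a manner-of-articulation feature — so this is manner assimilation.
Since the environment is written before the underscore, the trigger precedes the target; the direction is progressive.

progressive manner assimilation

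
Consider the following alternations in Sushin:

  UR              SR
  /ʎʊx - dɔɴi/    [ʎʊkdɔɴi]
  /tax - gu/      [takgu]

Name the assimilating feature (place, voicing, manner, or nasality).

manner

Underlying /x/ is realised as [k] next to /d/; /d/ itself does not change.
/x/ is a fricative while /d/ is a stop; the output [k] is a stop, matching the trigger — so the feature that spreads is manner.
The other alternating form patterns the same way: /x/ → [k] before /g/ (fricative → stop, matching a stop) — only manner changes, and always toward the following segment.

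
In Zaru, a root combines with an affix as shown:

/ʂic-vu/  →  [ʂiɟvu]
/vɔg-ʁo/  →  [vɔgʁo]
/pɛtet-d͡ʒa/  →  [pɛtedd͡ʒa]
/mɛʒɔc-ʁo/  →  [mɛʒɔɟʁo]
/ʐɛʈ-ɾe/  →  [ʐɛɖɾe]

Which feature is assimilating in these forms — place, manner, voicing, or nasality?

voicing

Underlying /c/ is realised as [ɟ] next to /v/; /v/ itself does not change.
The change voiceless → voiced matches the voicing of the following /v/, identifying this as voicing assimilation.
The same holds elsewhere in the data: /t/ → [d] before /d͡ʒ/ (voiceless → voiced, matching voiced); /c/ → [ɟ] before /ʁ/ (voiceless → voiced, matching voiced); /ʈ/ → [ɖ] before /ɾ/ (voiceless → voiced, matching voiced) — only voicing changes, and always toward the following segment.
Nothing changes in [vɔgʁo]: there the adjacent consonants already agree in voicing (/g/ and /ʁ/ are both voiced), so this form is consistent with the same rule.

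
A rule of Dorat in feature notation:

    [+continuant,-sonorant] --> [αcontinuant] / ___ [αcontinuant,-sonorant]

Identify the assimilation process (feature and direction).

regressive manner assimilation

The shared variable α links the value of [continuant] on the target to that of the neighbouring obstruent. [continuant] distinguishes stops from fricatives — a manner-of-articulation feature — so this is manner assimilation.
The conditioning segment sits to the right of the focus bar, meaning the trigger follows the segment that changes — regressive assimilation.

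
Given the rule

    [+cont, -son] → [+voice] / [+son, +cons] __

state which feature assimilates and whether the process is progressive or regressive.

The target ([+cont, -son], fricatives) acquires [+voice] next to a sonorant consonant ([+son, +cons]) — it takes on the voicing of its neighbour, so the feature that spreads is voicing.
The conditioning segment sits to the left of the focus bar, meaning the trigger precedes the segment that changes — progressive assimilation.

progressive voicing assimilation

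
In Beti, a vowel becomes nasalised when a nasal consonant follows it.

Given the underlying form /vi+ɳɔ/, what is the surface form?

The vowel /i/ is adjacent to the following nasal /ɳ/, so it acquires [+nasal] and surfaces as [ĩ].

[vĩɳɔ]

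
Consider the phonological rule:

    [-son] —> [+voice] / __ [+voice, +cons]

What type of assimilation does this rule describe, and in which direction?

The target ([-son], obstruents) acquires [+voice] next to a voiced consonant ([+voice, +cons]) — it takes on the voicing of its neighbour, so the feature that spreads is voicing.
Since the environment is written after the underscore, the trigger follows the target; the direction is regressive.

regressive voicing assimilation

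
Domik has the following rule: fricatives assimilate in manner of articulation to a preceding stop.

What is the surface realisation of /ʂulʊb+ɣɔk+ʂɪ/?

[ʂulʊbgɔkʈɪ]

The rule targets /ɣ/ (voiced velar fricative), which sits after the trigger /b/ (stop).
A voiced velar stop is [g], so the surface segment is [g].
At the second juncture, /ʂ/ likewise becomes [ʈ] adjacent to /k/.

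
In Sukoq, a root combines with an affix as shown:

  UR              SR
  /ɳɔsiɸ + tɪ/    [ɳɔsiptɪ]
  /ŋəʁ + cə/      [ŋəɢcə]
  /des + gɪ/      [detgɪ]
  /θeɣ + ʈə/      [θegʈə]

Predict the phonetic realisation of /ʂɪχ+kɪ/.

The data show regressive manner assimilation: /ɸ/ → [p] before /t/; /ʁ/ → [ɢ] before /c/; /s/ → [t] before /g/; /ɣ/ → [g] before /ʈ/. In each pair only manner changes, matching the following consonant, while place and voice stay constant.
/χ/ is a voiceless uvular fricative. The following trigger /k/ is a stop, so /χ/ must become a stop as well.
Changing only its manner to stop gives [q] — the voiceless uvular stop.

[ʂɪqkɪ]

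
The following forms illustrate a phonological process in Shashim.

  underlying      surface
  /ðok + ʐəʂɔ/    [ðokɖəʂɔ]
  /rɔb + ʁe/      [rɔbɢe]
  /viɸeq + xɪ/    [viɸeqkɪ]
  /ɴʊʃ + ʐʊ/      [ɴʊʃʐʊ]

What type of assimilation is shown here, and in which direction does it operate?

The segment that alternates is /ʐ/, which surfaces as [ɖ] when adjacent to /k/.
/ʐ/ is a fricative while /k/ is a stop; the output [ɖ] is a stop, matching the trigger — so the feature that spreads is manner.
Place and voice are unchanged, so the assimilation is partial, not total.
Checking the remaining alternations: /ʁ/ → [ɢ] after /b/ (fricative → stop, matching a stop); /x/ → [k] after /q/ (fricative → stop, matching a stop) — only manner changes, and always toward the preceding segment.
No alternation appears in [ɴʊʃʐʊ]: there the adjacent consonants already agree in manner (/ʐ/ and /ʃ/ are both fricatives), so this form is consistent with the same rule.
Since the segment that changes follows the conditioning segment, the assimilation is progressive.

progressive manner assimilation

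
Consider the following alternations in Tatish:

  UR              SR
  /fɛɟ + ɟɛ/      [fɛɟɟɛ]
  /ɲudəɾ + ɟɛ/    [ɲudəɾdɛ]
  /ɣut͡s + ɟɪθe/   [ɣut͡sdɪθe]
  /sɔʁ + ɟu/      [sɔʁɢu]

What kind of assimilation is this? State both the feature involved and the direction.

progressive place assimilation

Comparing underlying and surface forms, /ɟ/ → [d] is the alternation; the neighbouring /ɾ/ is constant.
The change palatal → alveolar matches the place of the preceding /ɾ/, identifying this as place assimilation.
Manner and voice are unchanged, so the assimilation is partial, not total.
The other alternating forms pattern the same way: /ɟ/ → [d] after /t͡s/ (palatal → alveolar, matching alveolar); /ɟ/ → [ɢ] after /ʁ/ (palatal → uvular, matching uvular) — only place changes, and always toward the preceding segment.
No alternation appears in [fɛɟɟɛ]: there the adjacent consonants already agree in place (/ɟ/ and /ɟ/ are both palatal), so this form is consistent with the same rule.
The trigger is the preceding segment, so the direction is progressive (perseverative).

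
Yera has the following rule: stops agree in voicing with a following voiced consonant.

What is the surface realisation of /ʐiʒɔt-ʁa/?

/t/ is a voiceless alveolar stop. The following trigger /ʁ/ is voiced, so /t/ must become voiced as well.
Changing only its voicing to voiced gives [d] — the voiced alveolar stop.

[ʐiʒɔdʁa]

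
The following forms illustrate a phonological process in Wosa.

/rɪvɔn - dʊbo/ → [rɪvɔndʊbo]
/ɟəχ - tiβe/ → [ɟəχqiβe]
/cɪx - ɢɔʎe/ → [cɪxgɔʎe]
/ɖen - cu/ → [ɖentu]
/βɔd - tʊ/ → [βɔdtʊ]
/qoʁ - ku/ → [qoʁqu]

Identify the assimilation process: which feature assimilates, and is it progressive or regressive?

progressive place assimilation

Comparing underlying and surface forms, /t/ → [q] is the alternation; the neighbouring /χ/ is constant.
The change alveolar → uvular matches the place of the preceding /χ/, identifying this as place assimilation.
Manner and voice are unchanged, so the assimilation is partial, not total.
The other alternating forms pattern the same way: /ɢ/ → [g] after /x/ (uvular → velar, matching velar); /c/ → [t] after /n/ (palatal → alveolar, matching alveolar); /k/ → [q] after /ʁ/ (velar → uvular, matching uvular) — only place changes, and always toward the preceding segment.
No alternation appears in [rɪvɔndʊbo], [βɔdtʊ]: there the adjacent consonants already agree in place (/d/ and /n/ are both alveolar; /t/ and /d/ are both alveolar), so these forms are consistent with the same rule.
The trigger is the preceding segment, so the direction is progressive (perseverative).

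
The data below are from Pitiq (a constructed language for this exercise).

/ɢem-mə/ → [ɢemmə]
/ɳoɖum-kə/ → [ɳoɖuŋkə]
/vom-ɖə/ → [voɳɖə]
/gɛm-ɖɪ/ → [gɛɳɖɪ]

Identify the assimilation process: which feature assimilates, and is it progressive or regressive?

Underlying /m/ is realised as [ŋ] next to /k/; /k/ itself does not change.
The change bilabial → velar matches the place of the following /k/, identifying this as place assimilation.
Manner and voice are unchanged, so the assimilation is partial, not total.
The same holds elsewhere in the data: /m/ → [ɳ] before /ɖ/ (bilabial → retroflex, matching retroflex) — only place changes, and always toward the following segment.
Nothing changes in [ɢemmə]: there the adjacent consonants already agree in place (/m/ and /m/ are both bilabial), so this form is consistent with the same rule.
Since the segment that changes precedes the conditioning segment, the assimilation is regressive.

regressive place assimilation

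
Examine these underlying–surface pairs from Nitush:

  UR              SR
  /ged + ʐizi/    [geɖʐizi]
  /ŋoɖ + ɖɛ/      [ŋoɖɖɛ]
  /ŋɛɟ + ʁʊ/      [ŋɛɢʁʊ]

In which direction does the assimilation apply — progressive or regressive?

regressive

The segment that alternates is /d/, which surfaces as [ɖ] when adjacent to /ʐ/.
/d/ is alveolar while /ʐ/ is retroflex; the output [ɖ] is retroflex, matching the trigger — so the feature that spreads is place.
Checking the remaining alternation: /ɟ/ → [ɢ] before /ʁ/ (palatal → uvular, matching uvular) — only place changes, and always toward the following segment.
Nothing changes in [ŋoɖɖɛ]: there the adjacent consonants already agree in place (/ɖ/ and /ɖ/ are both retroflex), so this form is consistent with the same rule.
Since the segment that changes precedes the conditioning segment, the assimilation is regressive.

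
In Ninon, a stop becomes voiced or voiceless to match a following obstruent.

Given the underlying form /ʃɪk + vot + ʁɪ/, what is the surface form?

/k/ is a voiceless velar stop. The following trigger /v/ is voiced, so /k/ must become voiced as well.
The voiced velar stop is [g], so /k/ → [g].
The same rule applies at the second boundary: /t/ → [d] next to /ʁ/.

[ʃɪgvodʁɪ]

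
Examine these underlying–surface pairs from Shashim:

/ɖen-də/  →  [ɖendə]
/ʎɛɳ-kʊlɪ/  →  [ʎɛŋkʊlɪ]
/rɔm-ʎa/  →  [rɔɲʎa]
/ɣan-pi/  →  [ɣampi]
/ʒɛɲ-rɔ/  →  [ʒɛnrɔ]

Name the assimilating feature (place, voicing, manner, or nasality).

The segment that alternates is /ɳ/, which surfaces as [ŋ] when adjacent to /k/.
The change retroflex → velar matches the place of the following /k/, identifying this as place assimilation.
The other alternating forms pattern the same way: /m/ → [ɲ] before /ʎ/ (bilabial → palatal, matching palatal); /n/ → [m] before /p/ (alveolar → bilabial, matching bilabial); /ɲ/ → [n] before /r/ (palatal → alveolar, matching alveolar) — only place changes, and always toward the following segment.
No alternation appears in [ɖendə]: there the adjacent consonants already agree in place (/n/ and /d/ are both alveolar), so this form is consistent with the same rule.

place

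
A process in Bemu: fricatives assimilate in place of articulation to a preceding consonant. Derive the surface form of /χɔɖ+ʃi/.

The rule targets /ʃ/ (voiceless postalveolar fricative), which sits after the trigger /ɖ/ (retroflex).
Changing only its place to retroflex gives [ʂ] — the voiceless retroflex fricative.

[χɔɖʂi]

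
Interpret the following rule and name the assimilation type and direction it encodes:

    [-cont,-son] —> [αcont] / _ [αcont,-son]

regressive manner assimilation

The shared variable α links the value of [cont] on the target to that of the neighbouring obstruent. [cont] distinguishes stops from fricatives — a manner-of-articulation feature — so this is manner assimilation.
Since the environment is written after the underscore, the trigger follows the target; the direction is regressive.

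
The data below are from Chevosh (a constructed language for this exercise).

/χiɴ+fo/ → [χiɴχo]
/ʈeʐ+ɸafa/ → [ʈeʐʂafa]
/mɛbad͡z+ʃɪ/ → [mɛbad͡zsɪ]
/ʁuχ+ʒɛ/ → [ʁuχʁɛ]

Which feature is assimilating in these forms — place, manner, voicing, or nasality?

The segment that alternates is /f/, which surfaces as [χ] when adjacent to /ɴ/.
/f/ is labiodental while /ɴ/ is uvular; the output [χ] is uvular, matching the trigger — so the feature that spreads is place.
The same holds elsewhere in the data: /ɸ/ → [ʂ] after /ʐ/ (bilabial → retroflex, matching retroflex); /ʃ/ → [s] after /d͡z/ (postalveolar → alveolar, matching alveolar); /ʒ/ → [ʁ] after /χ/ (postalveolar → uvular, matching uvular) — only place changes, and always toward the preceding segment.

place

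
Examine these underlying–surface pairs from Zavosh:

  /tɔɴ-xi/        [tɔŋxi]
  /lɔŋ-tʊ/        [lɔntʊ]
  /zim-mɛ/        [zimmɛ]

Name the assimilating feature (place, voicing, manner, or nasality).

The segment that alternates is /ɴ/, which surfaces as [ŋ] when adjacent to /x/.
/ɴ/ is uvular while /x/ is velar; the output [ŋ] is velar, matching the trigger — so the feature that spreads is place.
Checking the remaining alternation: /ŋ/ → [n] before /t/ (velar → alveolar, matching alveolar) — only place changes, and always toward the following segment.
No alternation appears in [zimmɛ]: there the adjacent consonants already agree in place (/m/ and /m/ are both bilabial), so this form is consistent with the same rule.

place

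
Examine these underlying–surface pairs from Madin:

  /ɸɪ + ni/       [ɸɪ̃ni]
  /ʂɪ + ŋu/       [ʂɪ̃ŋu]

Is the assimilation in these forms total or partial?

partial assimilation

The vowel /ɪ/ surfaces as nasalised [ɪ̃] next to the following nasal /n/ — it has acquired the [+nasal] feature of its neighbour.
The other form shows the same pattern: /ɪ/ → [ɪ̃] before /ŋ/ — each time a vowel is nasalised next to a following nasal.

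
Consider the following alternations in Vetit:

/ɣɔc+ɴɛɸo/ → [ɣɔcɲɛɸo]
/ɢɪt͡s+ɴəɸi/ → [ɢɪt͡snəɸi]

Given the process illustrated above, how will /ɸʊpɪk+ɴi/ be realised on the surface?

The data show progressive place assimilation: /ɴ/ → [ɲ] after /c/; /ɴ/ → [n] after /t͡s/. In each pair only place changes, matching the preceding consonant, while manner and voice stay constant.
The rule targets /ɴ/ (voiced uvular nasal), which sits after the trigger /k/ (velar).
Changing only its place to velar gives [ŋ] — the voiced velar nasal.

[ɸʊpɪkŋi]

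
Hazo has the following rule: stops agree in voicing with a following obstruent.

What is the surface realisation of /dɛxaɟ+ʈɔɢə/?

/ɟ/ is a voiced palatal stop. The following trigger /ʈ/ is voiceless, so /ɟ/ must become voiceless as well.
The voiceless palatal stop is [c], so /ɟ/ → [c].

[dɛxacʈɔɢə]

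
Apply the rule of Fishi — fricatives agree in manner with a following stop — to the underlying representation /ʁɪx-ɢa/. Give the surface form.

The rule targets /x/ (voiceless velar fricative), which sits before the trigger /ɢ/ (stop).
The voiceless velar stop is [k], so /x/ → [k].

[ʁɪkɢa]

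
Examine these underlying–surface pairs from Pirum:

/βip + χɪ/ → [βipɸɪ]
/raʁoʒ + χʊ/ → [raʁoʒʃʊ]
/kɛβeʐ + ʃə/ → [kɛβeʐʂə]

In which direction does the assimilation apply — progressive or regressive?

progressive

Underlying /χ/ is realised as [ɸ] next to /p/; /p/ itself does not change.
/χ/ is uvular while /p/ is bilabial; the output [ɸ] is bilabial, matching the trigger — so the feature that spreads is place.
The same holds elsewhere in the data: /χ/ → [ʃ] after /ʒ/ (uvular → postalveolar, matching postalveolar); /ʃ/ → [ʂ] after /ʐ/ (postalveolar → retroflex, matching retroflex) — only place changes, and always toward the preceding segment.
Since the segment that changes follows the conditioning segment, the assimilation is progressive.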